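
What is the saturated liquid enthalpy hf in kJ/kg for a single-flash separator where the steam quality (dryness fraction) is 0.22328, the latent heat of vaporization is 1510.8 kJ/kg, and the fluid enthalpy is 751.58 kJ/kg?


hf = h - x * hfg
hf = 751.58 - 0.22328 * 1510.8
hf = 414.25 kJ/kg


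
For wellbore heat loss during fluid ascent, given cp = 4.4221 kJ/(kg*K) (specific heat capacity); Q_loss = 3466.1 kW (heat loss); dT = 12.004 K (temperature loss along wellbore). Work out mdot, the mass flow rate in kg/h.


mdot = Q_loss / (cp * dT)
mdot = 3466.1 / (4.4221 * 12.004)
mdot = 65.29599 kg/s
Convert: 65.29599 kg/s * 3600.0 = 2.3507e+05 kg/h
mdot = 2.3507e+05 kg/h


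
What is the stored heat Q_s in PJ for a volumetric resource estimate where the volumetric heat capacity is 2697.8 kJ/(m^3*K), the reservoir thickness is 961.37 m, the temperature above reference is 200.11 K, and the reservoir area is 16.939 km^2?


Step 1: Vr = A*1e6*hr = 16.939*1e6*961.37 = 1.628465e+10 m^3
Step 2: Q_s = Vr*rhoc*dT/1e12 = 1.628465e+10*2697.8*200.11/1e12 = 8791.4 PJ
Q_s = 8791.4 PJ


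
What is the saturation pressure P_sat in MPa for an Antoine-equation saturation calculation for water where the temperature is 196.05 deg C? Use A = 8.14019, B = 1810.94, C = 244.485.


P_sat = 10^(A - B/(C + T)) / 760 * 0.101325
P_sat = 10^(8.14019 - 1810.94/(244.485 + 196.05)) / 760 * 0.101325
P_sat = 1.4267 MPa


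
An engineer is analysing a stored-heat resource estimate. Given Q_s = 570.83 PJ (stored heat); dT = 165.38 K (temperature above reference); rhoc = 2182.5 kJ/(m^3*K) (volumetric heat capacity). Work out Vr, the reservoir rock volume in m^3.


Vr = Q_s * 1e12 / (rhoc * dT)
Vr = 570.83 * 1e12 / (2182.5 * 165.38)
Vr = 1.5815e+09 m^3


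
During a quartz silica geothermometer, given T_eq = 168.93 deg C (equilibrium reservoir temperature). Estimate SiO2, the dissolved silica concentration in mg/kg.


SiO2 = 10^(5.19 - 1309/(T_eq + 273.15))
SiO2 = 10^(5.19 - 1309/(168.93 + 273.15))
SiO2 = 169.43 mg/kg


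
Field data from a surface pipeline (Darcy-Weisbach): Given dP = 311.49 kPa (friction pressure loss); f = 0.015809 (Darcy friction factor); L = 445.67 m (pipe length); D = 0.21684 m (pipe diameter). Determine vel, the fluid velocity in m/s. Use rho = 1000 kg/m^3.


vel = sqrt(dP*1000*2*D / (f*L*rho))
vel = sqrt(311.49*1000*2*0.21684 / (0.015809*445.67*1000))
vel = 4.3787 m/s


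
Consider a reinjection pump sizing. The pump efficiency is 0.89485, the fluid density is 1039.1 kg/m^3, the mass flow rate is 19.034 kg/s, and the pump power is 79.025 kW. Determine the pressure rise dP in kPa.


dP = P_pump * rho * eta / mdot
dP = 79.025 * 1039.1 * 0.89485 / 19.034
dP = 3860.5 kPa


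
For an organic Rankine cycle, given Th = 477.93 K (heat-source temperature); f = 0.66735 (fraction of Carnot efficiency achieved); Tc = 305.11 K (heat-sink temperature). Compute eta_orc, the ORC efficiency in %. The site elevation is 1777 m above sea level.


eta_orc = (1 - Tc/Th) * f * 100
eta_orc = (1 - 305.11/477.93) * 0.66735 * 100
eta_orc = 24.131 %


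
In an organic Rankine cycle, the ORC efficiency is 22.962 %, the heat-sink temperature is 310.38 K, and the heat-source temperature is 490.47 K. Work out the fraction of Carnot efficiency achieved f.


f = (eta_orc/100) / (1 - Tc/Th)
f = (22.962/100) / (1 - 310.38/490.47)
f = 0.62536


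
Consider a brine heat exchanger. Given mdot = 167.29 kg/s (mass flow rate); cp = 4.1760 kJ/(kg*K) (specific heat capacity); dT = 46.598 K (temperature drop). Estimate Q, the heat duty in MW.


Q = mdot * cp * dT / 1000
Q = 167.29 * 4.1760 * 46.598 / 1000
Q = 32.554 MW


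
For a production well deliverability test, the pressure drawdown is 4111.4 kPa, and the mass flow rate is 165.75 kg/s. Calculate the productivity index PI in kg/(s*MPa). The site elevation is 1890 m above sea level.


PI = mdot * 1000 / dP
PI = 165.75 * 1000 / 4111.4
PI = 40.315 kg/(s*MPa)


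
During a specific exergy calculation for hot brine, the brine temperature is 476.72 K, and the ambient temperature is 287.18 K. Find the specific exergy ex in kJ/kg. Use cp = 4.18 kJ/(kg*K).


ex = cp * ((T_b - T_0) - T_0 * ln(T_b/T_0))
ex = 4.18 * ((476.72 - 287.18) - 287.18 * ln(476.72/287.18))
ex = 183.88 kJ/kg


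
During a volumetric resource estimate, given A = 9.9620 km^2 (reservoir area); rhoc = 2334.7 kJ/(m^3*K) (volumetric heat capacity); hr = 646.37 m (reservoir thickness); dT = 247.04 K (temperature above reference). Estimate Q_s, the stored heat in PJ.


Step 1: Vr = A*1e6*hr = 9.962*1e6*646.37 = 6.439138e+09 m^3
Step 2: Q_s = Vr*rhoc*dT/1e12 = 6.439138e+09*2334.7*247.04/1e12 = 3713.9 PJ
Q_s = 3713.9 PJ


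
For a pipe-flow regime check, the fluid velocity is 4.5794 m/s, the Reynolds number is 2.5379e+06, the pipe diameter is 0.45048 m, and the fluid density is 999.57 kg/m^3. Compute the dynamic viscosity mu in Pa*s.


mu = rho * vel * D / Re
mu = 999.57 * 4.5794 * 0.45048 / 2.5379e+06
mu = 0.00081250 Pa*s


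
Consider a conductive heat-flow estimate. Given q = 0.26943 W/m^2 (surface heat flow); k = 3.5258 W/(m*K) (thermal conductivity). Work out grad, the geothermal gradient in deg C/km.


grad = q * 1000 / k
grad = 0.26943 * 1000 / 3.5258
grad = 76.417 deg C/km


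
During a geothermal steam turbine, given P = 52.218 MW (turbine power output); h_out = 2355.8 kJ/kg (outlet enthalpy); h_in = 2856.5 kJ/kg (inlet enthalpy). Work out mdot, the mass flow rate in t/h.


mdot = P * 1000 / (h_in - h_out)
mdot = 52.218 * 1000 / (2856.5 - 2355.8)
mdot = 104.2900 kg/s
Convert: 104.2900 kg/s * 3.6 = 375.44 t/h
mdot = 375.44 t/h


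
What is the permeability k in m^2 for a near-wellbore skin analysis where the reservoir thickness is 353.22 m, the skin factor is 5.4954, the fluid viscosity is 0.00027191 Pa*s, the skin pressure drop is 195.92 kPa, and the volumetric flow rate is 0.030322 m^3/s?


k = S*q*mu / (2*pi*dP_s*1000*hr)
k = 5.4954*0.030322*0.00027191 / (2*pi*195.92*1000*353.22)
k = 1.0420e-13 m^2


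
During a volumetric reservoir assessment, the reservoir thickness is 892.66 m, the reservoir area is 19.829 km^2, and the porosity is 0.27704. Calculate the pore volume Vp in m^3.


Vp = A * 1e6 * hr * phi
Vp = 19.829 * 1e6 * 892.66 * 0.27704
Vp = 4.9038e+09 m^3


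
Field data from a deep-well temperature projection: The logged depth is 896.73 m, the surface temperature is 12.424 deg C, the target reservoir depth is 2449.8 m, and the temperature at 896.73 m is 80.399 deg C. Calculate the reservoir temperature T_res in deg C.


Step 1: grad = (T_d1 - T_surf)/d1 * 1000 = (80.399 - 12.424)/896.73 * 1000 = 75.80320 deg C/km
Step 2: T_res = T_surf + grad*d2/1000 = 12.424 + 75.80320*2449.8/1000 = 198.13 deg C
T_res = 198.13 deg C


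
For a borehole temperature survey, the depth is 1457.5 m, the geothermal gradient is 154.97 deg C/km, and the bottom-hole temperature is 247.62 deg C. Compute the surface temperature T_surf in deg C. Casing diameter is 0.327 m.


T_surf = T_d - grad * d / 1000
T_surf = 247.62 - 154.97 * 1457.5 / 1000
T_surf = 21.751 deg C


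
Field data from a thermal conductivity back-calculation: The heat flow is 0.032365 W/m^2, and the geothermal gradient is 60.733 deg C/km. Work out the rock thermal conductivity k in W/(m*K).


k = q / (grad / 1000)
k = 0.032365 / (60.733 / 1000)
k = 0.53291 W/(m*K)


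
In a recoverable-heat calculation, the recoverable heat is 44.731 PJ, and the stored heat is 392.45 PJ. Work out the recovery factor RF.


RF = Q_rec / Q_s
RF = 44.731 / 392.45
RF = 0.11398


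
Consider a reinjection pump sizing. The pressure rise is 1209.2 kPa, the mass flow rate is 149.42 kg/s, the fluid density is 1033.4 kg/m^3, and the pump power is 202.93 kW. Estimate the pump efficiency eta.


eta = mdot * dP / (rho * P_pump)
eta = 149.42 * 1209.2 / (1033.4 * 202.93)
eta = 0.86157


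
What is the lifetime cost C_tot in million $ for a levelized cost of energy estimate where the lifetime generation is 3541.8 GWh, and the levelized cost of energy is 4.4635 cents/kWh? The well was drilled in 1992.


C_tot = LCOE / 100 * E_tot
C_tot = 4.4635 / 100 * 3541.8
C_tot = 158.09 million $


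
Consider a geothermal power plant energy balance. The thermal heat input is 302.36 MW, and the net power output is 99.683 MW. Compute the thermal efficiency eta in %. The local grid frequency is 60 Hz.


eta = W_net / Q_in * 100
eta = 99.683 / 302.36 * 100
eta = 32.968 %


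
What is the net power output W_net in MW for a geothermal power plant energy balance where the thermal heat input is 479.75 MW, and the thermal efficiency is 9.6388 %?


W_net = eta / 100 * Q_in
W_net = 9.6388 / 100 * 479.75
W_net = 46.242 MW


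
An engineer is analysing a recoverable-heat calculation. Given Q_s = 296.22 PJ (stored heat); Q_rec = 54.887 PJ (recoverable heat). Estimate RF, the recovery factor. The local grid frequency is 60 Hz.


RF = Q_rec / Q_s
RF = 54.887 / 296.22
RF = 0.18529


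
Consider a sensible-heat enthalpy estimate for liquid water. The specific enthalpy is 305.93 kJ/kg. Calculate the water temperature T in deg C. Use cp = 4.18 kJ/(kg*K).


T = h / cp
T = 305.93 / 4.18
T = 73.189 deg C


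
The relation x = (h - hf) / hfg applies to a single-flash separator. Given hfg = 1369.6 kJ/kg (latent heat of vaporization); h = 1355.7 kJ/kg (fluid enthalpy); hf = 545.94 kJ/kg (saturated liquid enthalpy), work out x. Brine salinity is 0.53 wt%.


x = (h - hf) / hfg
x = (1355.7 - 545.94) / 1369.6
x = 0.59124


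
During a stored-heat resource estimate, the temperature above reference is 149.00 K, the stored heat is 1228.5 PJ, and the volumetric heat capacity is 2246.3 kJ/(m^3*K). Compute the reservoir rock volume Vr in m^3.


Vr = Q_s * 1e12 / (rhoc * dT)
Vr = 1228.5 * 1e12 / (2246.3 * 149.00)
Vr = 3.6705e+09 m^3


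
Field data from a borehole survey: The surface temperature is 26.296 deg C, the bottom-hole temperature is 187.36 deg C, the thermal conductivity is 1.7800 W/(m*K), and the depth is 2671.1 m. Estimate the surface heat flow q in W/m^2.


Step 1: grad = (T_d - T_surf)/d * 1000 = (187.36 - 26.296)/2671.1 * 1000 = 60.29875 deg C/km
Step 2: q = k * grad / 1000 = 1.78 * 60.29875 / 1000 = 0.10733 W/m^2
q = 0.10733 W/m^2


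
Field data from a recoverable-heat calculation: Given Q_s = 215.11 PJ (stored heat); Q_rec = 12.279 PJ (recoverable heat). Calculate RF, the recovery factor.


RF = Q_rec / Q_s
RF = 12.279 / 215.11
RF = 0.057082


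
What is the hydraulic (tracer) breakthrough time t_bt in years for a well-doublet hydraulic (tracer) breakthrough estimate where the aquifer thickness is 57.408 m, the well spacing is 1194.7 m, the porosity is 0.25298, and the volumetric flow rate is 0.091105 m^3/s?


t_bt = pi * hr * phi * L^2 / (3 * Qv) / (365.25*86400)
t_bt = pi * 57.408 * 0.25298 * 1194.7^2 / (3 * 0.091105) / (365.25*86400)
t_bt = 7.5502 years


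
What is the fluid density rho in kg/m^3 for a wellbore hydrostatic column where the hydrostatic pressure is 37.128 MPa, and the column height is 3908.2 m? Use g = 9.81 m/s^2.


rho = P * 1e6 / (g * h)
rho = 37.128 * 1e6 / (9.81 * 3908.2)
rho = 968.40 kg/m^3


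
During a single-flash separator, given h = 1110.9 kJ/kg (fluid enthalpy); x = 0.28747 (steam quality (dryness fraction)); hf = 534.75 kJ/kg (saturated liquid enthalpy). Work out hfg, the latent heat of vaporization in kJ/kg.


hfg = (h - hf) / x
hfg = (1110.9 - 534.75) / 0.28747
hfg = 2004.2 kJ/kg


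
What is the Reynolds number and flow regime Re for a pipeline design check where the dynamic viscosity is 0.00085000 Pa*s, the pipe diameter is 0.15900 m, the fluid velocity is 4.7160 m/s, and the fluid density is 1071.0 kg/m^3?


Step 1: Re = rho*vel*D/mu = 1071.0*4.716*0.159/0.00085 = 9.4480e+05
Step 2: Re = 9.4480e+05 > 4000, so flow is turbulent.
Re = 9.4480e+05 (turbulent)


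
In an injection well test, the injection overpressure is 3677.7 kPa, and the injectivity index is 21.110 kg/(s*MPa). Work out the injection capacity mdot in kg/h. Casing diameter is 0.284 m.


mdot = II * dP / 1000
mdot = 21.110 * 3677.7 / 1000
mdot = 77.63625 kg/s
Convert: 77.63625 kg/s * 3600.0 = 2.7949e+05 kg/h
mdot = 2.7949e+05 kg/h


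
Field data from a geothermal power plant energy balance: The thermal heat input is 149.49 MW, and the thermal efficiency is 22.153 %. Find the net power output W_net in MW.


W_net = eta / 100 * Q_in
W_net = 22.153 / 100 * 149.49
W_net = 33.117 MW


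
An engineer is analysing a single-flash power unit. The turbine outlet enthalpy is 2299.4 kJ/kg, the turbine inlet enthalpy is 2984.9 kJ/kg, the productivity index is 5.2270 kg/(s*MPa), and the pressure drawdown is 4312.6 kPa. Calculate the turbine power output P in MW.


Step 1: mdot = PI * dP / 1000 = 5.227 * 4312.6 / 1000 = 22.54196 kg/s
Step 2: P = mdot*(h_in - h_out)/1000 = 22.54196*(2984.9 - 2299.4)/1000 = 15.453 MW
P = 15.453 MW


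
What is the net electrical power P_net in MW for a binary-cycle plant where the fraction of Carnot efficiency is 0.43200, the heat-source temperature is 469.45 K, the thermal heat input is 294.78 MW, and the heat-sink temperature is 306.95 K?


Step 1: eta = (1 - Tc/Th)*f = (1 - 306.95/469.45)*0.432 = 0.1495367
Step 2: P_net = eta * Q_in = 0.1495367 * 294.78 = 44.080 MW
P_net = 44.080 MW


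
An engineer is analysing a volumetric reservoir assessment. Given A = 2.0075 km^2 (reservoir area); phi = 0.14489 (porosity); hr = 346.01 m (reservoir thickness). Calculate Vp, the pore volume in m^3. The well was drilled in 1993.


Vp = A * 1e6 * hr * phi
Vp = 2.0075 * 1e6 * 346.01 * 0.14489
Vp = 1.0064e+08 m^3


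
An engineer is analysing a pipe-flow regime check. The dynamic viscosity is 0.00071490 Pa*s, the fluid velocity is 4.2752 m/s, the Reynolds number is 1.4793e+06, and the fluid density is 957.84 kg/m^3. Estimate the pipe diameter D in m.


D = Re * mu / (rho * vel)
D = 1.4793e+06 * 0.00071490 / (957.84 * 4.2752)
D = 0.25826 m


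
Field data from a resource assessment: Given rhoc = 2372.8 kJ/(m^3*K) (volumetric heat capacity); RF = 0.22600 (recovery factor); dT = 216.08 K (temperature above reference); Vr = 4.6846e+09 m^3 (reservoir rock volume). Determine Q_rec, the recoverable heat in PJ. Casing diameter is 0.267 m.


Step 1: Q_s = Vr*rhoc*dT/1e12 = 4.6846e+09*2372.8*216.08/1e12 = 2401.863 PJ
Step 2: Q_rec = Q_s * RF = 2401.863 * 0.226 = 542.82 PJ
Q_rec = 542.82 PJ


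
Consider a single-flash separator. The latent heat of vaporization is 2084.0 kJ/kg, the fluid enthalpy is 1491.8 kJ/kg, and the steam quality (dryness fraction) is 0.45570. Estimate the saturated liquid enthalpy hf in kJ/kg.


hf = h - x * hfg
hf = 1491.8 - 0.45570 * 2084.0
hf = 542.12 kJ/kg


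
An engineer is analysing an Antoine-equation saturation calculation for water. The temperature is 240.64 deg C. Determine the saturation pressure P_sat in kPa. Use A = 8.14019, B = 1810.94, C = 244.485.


P_sat = 10^(A - B/(C + T)) / 760 * 0.101325
P_sat = 10^(8.14019 - 1810.94/(244.485 + 240.64)) / 760 * 0.101325
P_sat = 3.405322 MPa
Convert: 3.405322 MPa * 1000.0 = 3405.3 kPa
P_sat = 3405.3 kPa


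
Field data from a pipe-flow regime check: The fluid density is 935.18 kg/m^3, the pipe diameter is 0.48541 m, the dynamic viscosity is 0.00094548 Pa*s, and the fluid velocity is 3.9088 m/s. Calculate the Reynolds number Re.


Re = rho * vel * D / mu
Re = 935.18 * 3.9088 * 0.48541 / 0.00094548
Re = 1.8767e+06


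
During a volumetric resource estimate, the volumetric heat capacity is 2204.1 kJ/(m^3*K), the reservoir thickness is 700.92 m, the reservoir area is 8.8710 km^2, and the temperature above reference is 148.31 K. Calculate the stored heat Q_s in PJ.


Step 1: Vr = A*1e6*hr = 8.871*1e6*700.92 = 6.217861e+09 m^3
Step 2: Q_s = Vr*rhoc*dT/1e12 = 6.217861e+09*2204.1*148.31/1e12 = 2032.6 PJ
Q_s = 2032.6 PJ


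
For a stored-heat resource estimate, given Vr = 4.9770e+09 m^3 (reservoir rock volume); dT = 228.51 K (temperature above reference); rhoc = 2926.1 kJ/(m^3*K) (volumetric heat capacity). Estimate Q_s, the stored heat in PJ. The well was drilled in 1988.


Q_s = Vr * rhoc * dT / 1e12
Q_s = 4.9770e+09 * 2926.1 * 228.51 / 1e12
Q_s = 3327.8 PJ


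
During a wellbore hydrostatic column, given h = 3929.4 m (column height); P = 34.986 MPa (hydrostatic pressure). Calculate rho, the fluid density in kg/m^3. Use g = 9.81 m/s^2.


rho = P * 1e6 / (g * h)
rho = 34.986 * 1e6 / (9.81 * 3929.4)
rho = 907.61 kg/m^3


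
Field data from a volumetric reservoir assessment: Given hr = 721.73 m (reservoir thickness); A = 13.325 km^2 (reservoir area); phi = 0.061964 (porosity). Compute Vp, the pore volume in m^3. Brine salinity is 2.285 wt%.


Vp = A * 1e6 * hr * phi
Vp = 13.325 * 1e6 * 721.73 * 0.061964
Vp = 5.9591e+08 m^3


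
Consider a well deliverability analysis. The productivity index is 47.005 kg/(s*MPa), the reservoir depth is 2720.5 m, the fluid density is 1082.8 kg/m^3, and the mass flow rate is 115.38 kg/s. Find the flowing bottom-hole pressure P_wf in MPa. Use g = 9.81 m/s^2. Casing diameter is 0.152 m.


Step 1: P_i = rho*g*h/1e6 = 1082.8*9.81*2720.5/1e6 = 28.89788 MPa
Step 2: P_wf = P_i - mdot/PI = 28.89788 - 115.38/47.005 = 26.443 MPa
P_wf = 26.443 MPa


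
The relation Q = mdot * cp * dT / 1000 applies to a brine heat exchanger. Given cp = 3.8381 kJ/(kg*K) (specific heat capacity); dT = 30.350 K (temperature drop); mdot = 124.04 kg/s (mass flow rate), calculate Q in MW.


Q = mdot * cp * dT / 1000
Q = 124.04 * 3.8381 * 30.350 / 1000
Q = 14.449 MW


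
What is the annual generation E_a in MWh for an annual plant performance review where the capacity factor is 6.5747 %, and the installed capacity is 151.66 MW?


E_a = CF / 100 * cap * 8760
E_a = 6.5747 / 100 * 151.66 * 8760
E_a = 87348 MWh


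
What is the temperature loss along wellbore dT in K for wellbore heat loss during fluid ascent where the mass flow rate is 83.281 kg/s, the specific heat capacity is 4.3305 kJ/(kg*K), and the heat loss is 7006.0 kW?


dT = Q_loss / (mdot * cp)
dT = 7006.0 / (83.281 * 4.3305)
dT = 19.426 K


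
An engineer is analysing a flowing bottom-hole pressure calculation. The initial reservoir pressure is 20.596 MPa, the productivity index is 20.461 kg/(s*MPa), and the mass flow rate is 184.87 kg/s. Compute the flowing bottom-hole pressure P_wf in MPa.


P_wf = P_i - mdot / PI
P_wf = 20.596 - 184.87 / 20.461
P_wf = 11.561 MPa


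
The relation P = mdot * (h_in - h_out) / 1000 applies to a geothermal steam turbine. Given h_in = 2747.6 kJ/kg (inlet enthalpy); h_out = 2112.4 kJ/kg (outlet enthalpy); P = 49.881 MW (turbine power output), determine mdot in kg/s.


mdot = P * 1000 / (h_in - h_out)
mdot = 49.881 * 1000 / (2747.6 - 2112.4)
mdot = 78.528 kg/s


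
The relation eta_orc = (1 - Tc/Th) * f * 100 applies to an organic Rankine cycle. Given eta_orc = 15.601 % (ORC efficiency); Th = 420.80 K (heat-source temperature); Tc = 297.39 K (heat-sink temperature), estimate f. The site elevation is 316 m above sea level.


f = (eta_orc/100) / (1 - Tc/Th)
f = (15.601/100) / (1 - 297.39/420.80)
f = 0.53196


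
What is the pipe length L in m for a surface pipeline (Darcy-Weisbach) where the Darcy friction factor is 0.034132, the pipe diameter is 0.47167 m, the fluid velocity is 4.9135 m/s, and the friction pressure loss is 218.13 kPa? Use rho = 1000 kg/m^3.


L = dP*1000*D / (f*rho*vel^2/2)
L = 218.13*1000*0.47167 / (0.034132*1000*4.9135^2/2)
L = 249.71 m


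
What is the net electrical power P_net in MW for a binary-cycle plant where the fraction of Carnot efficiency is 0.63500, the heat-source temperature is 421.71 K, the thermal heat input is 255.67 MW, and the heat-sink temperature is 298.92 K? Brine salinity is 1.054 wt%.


Step 1: eta = (1 - Tc/Th)*f = (1 - 298.92/421.71)*0.635 = 0.1848940
Step 2: P_net = eta * Q_in = 0.1848940 * 255.67 = 47.272 MW
P_net = 47.272 MW


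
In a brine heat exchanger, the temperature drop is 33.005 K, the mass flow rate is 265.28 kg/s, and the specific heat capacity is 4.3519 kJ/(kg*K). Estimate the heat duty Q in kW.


Q = mdot * cp * dT / 1000
Q = 265.28 * 4.3519 * 33.005 / 1000
Q = 38.10335 MW
Convert: 38.10335 MW * 1000.0 = 38103 kW
Q = 38103 kW


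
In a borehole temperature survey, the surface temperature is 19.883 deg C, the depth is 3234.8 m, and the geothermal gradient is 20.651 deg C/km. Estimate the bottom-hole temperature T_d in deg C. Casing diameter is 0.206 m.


T_d = T_surf + grad * d / 1000
T_d = 19.883 + 20.651 * 3234.8 / 1000
T_d = 86.685 deg C


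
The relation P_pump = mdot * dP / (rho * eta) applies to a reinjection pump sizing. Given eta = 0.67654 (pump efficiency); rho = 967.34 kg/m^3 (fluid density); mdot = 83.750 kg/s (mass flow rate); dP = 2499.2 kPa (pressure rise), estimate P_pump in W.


P_pump = mdot * dP / (rho * eta)
P_pump = 83.750 * 2499.2 / (967.34 * 0.67654)
P_pump = 319.8256 kW
Convert: 319.8256 kW * 1000.0 = 3.1983e+05 W
P_pump = 3.1983e+05 W


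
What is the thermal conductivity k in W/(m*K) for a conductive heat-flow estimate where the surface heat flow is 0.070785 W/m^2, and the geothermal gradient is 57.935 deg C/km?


k = q * 1000 / grad
k = 0.070785 * 1000 / 57.935
k = 1.2218 W/(m*K)


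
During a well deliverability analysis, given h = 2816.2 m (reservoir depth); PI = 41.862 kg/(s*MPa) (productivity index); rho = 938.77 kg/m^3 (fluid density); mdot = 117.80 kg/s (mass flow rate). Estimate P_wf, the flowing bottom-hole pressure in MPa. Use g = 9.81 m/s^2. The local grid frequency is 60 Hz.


Step 1: P_i = rho*g*h/1e6 = 938.77*9.81*2816.2/1e6 = 25.93533 MPa
Step 2: P_wf = P_i - mdot/PI = 25.93533 - 117.8/41.862 = 23.121 MPa
P_wf = 23.121 MPa


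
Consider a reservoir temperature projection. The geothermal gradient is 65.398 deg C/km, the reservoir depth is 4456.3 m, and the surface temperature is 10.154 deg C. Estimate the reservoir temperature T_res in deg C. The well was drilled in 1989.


T_res = T_surf + grad * d / 1000
T_res = 10.154 + 65.398 * 4456.3 / 1000
T_res = 301.59 deg C


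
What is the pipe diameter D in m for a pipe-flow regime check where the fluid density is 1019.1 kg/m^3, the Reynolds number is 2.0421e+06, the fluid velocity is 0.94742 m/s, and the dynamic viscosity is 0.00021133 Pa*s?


D = Re * mu / (rho * vel)
D = 2.0421e+06 * 0.00021133 / (1019.1 * 0.94742)
D = 0.44697 m


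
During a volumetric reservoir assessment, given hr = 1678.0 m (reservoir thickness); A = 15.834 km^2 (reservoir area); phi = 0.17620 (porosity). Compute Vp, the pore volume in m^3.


Vp = A * 1e6 * hr * phi
Vp = 15.834 * 1e6 * 1678.0 * 0.17620
Vp = 4.6815e+09 m^3


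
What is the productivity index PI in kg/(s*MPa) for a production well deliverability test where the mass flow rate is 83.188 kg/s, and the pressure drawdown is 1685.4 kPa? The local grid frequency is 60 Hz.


PI = mdot * 1000 / dP
PI = 83.188 * 1000 / 1685.4
PI = 49.358 kg/(s*MPa)


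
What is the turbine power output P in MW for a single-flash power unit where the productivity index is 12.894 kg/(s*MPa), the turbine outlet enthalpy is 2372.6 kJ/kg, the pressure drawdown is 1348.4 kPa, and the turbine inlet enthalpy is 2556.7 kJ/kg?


Step 1: mdot = PI * dP / 1000 = 12.894 * 1348.4 / 1000 = 17.38627 kg/s
Step 2: P = mdot*(h_in - h_out)/1000 = 17.38627*(2556.7 - 2372.6)/1000 = 3.2008 MW
P = 3.2008 MW


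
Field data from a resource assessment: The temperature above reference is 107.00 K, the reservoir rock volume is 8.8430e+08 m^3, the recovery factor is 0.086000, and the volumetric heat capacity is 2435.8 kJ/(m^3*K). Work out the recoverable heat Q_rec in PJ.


Step 1: Q_s = Vr*rhoc*dT/1e12 = 8.8430e+08*2435.8*107.0/1e12 = 230.4756 PJ
Step 2: Q_rec = Q_s * RF = 230.4756 * 0.086 = 19.821 PJ
Q_rec = 19.821 PJ


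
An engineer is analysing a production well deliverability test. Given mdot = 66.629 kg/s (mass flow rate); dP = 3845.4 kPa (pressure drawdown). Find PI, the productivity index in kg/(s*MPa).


PI = mdot * 1000 / dP
PI = 66.629 * 1000 / 3845.4
PI = 17.327 kg/(s*MPa)


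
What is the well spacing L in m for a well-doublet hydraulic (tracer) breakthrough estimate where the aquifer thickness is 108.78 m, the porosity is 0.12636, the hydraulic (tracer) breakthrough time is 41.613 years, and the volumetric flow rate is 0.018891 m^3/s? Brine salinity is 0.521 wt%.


L = sqrt(t_bt*365.25*86400*3*Qv / (pi*hr*phi))
L = sqrt(41.613*365.25*86400*3*0.018891 / (pi*108.78*0.12636))
L = 1312.8 m


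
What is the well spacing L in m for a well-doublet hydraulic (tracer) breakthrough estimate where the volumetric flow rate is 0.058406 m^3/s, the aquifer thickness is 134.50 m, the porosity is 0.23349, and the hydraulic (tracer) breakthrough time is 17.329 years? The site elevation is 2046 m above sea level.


L = sqrt(t_bt*365.25*86400*3*Qv / (pi*hr*phi))
L = sqrt(17.329*365.25*86400*3*0.058406 / (pi*134.50*0.23349))
L = 985.50 m


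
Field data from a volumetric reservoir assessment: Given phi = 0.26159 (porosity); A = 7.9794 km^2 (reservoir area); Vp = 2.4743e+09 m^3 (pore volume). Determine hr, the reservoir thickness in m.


hr = Vp / (A * 1e6 * phi)
hr = 2.4743e+09 / (7.9794 * 1e6 * 0.26159)
hr = 1185.4 m


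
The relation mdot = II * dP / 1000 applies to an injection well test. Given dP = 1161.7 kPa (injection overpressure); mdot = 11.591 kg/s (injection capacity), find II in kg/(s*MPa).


II = mdot * 1000 / dP
II = 11.591 * 1000 / 1161.7
II = 9.9776 kg/(s*MPa)


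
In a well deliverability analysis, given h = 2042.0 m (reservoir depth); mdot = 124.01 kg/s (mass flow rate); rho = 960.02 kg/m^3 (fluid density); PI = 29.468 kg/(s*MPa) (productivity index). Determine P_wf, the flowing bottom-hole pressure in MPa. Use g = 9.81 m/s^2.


Step 1: P_i = rho*g*h/1e6 = 960.02*9.81*2042.0/1e6 = 19.23114 MPa
Step 2: P_wf = P_i - mdot/PI = 19.23114 - 124.01/29.468 = 15.023 MPa
P_wf = 15.023 MPa


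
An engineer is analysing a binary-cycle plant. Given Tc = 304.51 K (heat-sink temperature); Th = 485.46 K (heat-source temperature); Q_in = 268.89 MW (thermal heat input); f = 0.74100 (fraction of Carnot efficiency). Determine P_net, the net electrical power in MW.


Step 1: eta = (1 - Tc/Th)*f = (1 - 304.51/485.46)*0.741 = 0.2761998
Step 2: P_net = eta * Q_in = 0.2761998 * 268.89 = 74.267 MW
P_net = 74.267 MW


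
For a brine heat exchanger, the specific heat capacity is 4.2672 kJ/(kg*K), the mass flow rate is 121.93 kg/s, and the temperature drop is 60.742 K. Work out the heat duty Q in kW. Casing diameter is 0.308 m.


Q = mdot * cp * dT / 1000
Q = 121.93 * 4.2672 * 60.742 / 1000
Q = 31.60404 MW
Convert: 31.60404 MW * 1000.0 = 31604 kW
Q = 31604 kW


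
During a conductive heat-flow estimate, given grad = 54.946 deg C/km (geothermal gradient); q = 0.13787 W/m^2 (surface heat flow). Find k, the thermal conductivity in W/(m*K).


k = q * 1000 / grad
k = 0.13787 * 1000 / 54.946
k = 2.5092 W/(m*K)


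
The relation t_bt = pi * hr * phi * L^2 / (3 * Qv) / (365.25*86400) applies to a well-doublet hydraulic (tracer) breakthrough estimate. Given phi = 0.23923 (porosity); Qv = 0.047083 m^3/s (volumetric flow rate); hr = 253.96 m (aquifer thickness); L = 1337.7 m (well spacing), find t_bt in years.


t_bt = pi * hr * phi * L^2 / (3 * Qv) / (365.25*86400)
t_bt = pi * 253.96 * 0.23923 * 1337.7^2 / (3 * 0.047083) / (365.25*86400)
t_bt = 76.623 years


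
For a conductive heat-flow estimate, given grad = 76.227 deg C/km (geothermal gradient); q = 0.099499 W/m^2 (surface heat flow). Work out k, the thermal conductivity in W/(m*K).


k = q * 1000 / grad
k = 0.099499 * 1000 / 76.227
k = 1.3053 W/(m*K)


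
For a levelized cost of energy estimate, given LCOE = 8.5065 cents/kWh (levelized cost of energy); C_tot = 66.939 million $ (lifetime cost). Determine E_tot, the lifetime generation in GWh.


E_tot = C_tot / LCOE * 100
E_tot = 66.939 / 8.5065 * 100
E_tot = 786.92 GWh


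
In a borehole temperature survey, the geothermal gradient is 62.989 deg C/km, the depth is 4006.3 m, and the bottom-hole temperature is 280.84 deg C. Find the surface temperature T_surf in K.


T_surf = T_d - grad * d / 1000
T_surf = 280.84 - 62.989 * 4006.3 / 1000
T_surf = 28.48717 deg C
Convert to K: 28.48717 + 273.15 = 301.64 K
T_surf = 301.64 K


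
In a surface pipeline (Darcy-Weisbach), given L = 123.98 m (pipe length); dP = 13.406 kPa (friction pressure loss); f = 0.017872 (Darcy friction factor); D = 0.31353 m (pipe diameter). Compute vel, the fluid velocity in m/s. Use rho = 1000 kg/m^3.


vel = sqrt(dP*1000*2*D / (f*L*rho))
vel = sqrt(13.406*1000*2*0.31353 / (0.017872*123.98*1000))
vel = 1.9478 m/s


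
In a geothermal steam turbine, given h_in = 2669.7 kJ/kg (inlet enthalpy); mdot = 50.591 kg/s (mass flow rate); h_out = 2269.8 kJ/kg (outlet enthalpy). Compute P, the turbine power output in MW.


P = mdot * (h_in - h_out) / 1000
P = 50.591 * (2669.7 - 2269.8) / 1000
P = 20.231 MW


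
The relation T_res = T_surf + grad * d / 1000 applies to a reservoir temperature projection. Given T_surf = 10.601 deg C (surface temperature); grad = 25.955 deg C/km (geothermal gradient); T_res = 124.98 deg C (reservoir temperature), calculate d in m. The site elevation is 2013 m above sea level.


d = (T_res - T_surf) / grad * 1000
d = (124.98 - 10.601) / 25.955 * 1000
d = 4406.8 m


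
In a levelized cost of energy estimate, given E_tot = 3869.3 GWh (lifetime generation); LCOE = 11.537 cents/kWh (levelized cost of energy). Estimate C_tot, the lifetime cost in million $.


C_tot = LCOE / 100 * E_tot
C_tot = 11.537 / 100 * 3869.3
C_tot = 446.40 million $


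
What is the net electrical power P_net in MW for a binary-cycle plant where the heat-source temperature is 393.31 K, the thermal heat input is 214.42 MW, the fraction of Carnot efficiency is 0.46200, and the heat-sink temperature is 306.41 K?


Step 1: eta = (1 - Tc/Th)*f = (1 - 306.41/393.31)*0.462 = 0.1020767
Step 2: P_net = eta * Q_in = 0.1020767 * 214.42 = 21.887 MW
P_net = 21.887 MW


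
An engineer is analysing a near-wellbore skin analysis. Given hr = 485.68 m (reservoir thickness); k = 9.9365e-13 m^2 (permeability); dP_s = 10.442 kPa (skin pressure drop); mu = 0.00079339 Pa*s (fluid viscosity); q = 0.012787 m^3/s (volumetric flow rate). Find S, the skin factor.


S = dP_s * 1000 * 2*pi*k*hr / (q*mu)
S = 10.442 * 1000 * 2*pi*9.9365e-13*485.68 / (0.012787*0.00079339)
S = 3.1210


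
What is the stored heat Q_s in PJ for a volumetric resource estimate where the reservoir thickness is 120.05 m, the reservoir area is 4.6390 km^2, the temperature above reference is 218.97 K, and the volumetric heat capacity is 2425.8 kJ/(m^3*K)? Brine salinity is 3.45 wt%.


Step 1: Vr = A*1e6*hr = 4.639*1e6*120.05 = 5.569120e+08 m^3
Step 2: Q_s = Vr*rhoc*dT/1e12 = 5.569120e+08*2425.8*218.97/1e12 = 295.82 PJ
Q_s = 295.82 PJ


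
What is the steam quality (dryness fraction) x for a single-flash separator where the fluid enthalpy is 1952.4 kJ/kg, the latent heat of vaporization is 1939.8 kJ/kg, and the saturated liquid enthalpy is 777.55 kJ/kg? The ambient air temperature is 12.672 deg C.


x = (h - hf) / hfg
x = (1952.4 - 777.55) / 1939.8
x = 0.60566


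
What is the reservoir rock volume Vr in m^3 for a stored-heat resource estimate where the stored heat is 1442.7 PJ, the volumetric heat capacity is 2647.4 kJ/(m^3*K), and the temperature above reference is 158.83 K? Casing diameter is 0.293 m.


Vr = Q_s * 1e12 / (rhoc * dT)
Vr = 1442.7 * 1e12 / (2647.4 * 158.83)
Vr = 3.4310e+09 m^3


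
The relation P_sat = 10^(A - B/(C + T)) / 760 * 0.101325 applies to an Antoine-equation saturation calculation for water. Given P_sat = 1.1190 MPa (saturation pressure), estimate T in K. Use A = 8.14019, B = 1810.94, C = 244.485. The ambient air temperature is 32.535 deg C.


T = B / (A - log10(P_sat * 760 / 0.101325)) - C
T = 1810.94 / (8.14019 - log10(1.1190 * 760 / 0.101325)) - 244.485
T = 185.0281 deg C
Convert to K: 185.0281 + 273.15 = 458.18 K
T = 458.18 K


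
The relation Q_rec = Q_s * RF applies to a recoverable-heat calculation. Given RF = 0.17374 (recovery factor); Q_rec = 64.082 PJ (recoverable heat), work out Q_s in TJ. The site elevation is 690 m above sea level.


Q_s = Q_rec / RF
Q_s = 64.082 / 0.17374
Q_s = 368.8385 PJ
Convert: 368.8385 PJ * 1000.0 = 3.6884e+05 TJ
Q_s = 3.6884e+05 TJ


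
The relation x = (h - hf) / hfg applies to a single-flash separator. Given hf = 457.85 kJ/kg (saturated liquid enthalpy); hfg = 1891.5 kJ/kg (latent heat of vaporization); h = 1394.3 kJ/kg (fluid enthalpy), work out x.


x = (h - hf) / hfg
x = (1394.3 - 457.85) / 1891.5
x = 0.49508


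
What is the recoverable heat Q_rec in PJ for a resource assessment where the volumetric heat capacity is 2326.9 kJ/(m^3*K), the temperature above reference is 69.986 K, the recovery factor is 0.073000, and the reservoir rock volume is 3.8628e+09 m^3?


Step 1: Q_s = Vr*rhoc*dT/1e12 = 3.8628e+09*2326.9*69.986/1e12 = 629.0586 PJ
Step 2: Q_rec = Q_s * RF = 629.0586 * 0.073 = 45.921 PJ
Q_rec = 45.921 PJ


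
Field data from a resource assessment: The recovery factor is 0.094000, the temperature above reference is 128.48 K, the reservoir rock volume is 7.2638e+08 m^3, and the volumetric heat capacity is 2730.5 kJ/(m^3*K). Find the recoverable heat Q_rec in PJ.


Step 1: Q_s = Vr*rhoc*dT/1e12 = 7.2638e+08*2730.5*128.48/1e12 = 254.8247 PJ
Step 2: Q_rec = Q_s * RF = 254.8247 * 0.094 = 23.954 PJ
Q_rec = 23.954 PJ


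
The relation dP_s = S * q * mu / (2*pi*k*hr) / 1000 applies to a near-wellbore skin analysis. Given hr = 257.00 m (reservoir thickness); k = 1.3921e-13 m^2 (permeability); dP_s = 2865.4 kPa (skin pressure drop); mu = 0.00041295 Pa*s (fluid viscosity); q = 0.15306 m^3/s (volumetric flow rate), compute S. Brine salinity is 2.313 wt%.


S = dP_s * 1000 * 2*pi*k*hr / (q*mu)
S = 2865.4 * 1000 * 2*pi*1.3921e-13*257.00 / (0.15306*0.00041295)
S = 10.191


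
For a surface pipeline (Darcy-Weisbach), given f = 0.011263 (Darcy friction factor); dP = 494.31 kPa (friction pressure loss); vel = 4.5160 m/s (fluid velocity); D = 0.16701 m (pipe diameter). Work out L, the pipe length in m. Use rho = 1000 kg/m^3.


L = dP*1000*D / (f*rho*vel^2/2)
L = 494.31*1000*0.16701 / (0.011263*1000*4.5160^2/2)
L = 718.80 m


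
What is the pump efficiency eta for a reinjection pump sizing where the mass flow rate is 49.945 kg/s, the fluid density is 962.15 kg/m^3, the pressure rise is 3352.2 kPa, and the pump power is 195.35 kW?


eta = mdot * dP / (rho * P_pump)
eta = 49.945 * 3352.2 / (962.15 * 195.35)
eta = 0.89077


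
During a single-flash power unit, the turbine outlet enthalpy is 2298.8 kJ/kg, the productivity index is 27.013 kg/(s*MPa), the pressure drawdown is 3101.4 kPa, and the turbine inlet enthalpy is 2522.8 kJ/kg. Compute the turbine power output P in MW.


Step 1: mdot = PI * dP / 1000 = 27.013 * 3101.4 / 1000 = 83.77812 kg/s
Step 2: P = mdot*(h_in - h_out)/1000 = 83.77812*(2522.8 - 2298.8)/1000 = 18.766 MW
P = 18.766 MW


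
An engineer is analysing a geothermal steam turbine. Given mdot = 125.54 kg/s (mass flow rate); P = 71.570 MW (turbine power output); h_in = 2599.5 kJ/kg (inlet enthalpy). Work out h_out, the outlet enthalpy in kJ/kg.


h_out = h_in - P * 1000 / mdot
h_out = 2599.5 - 71.570 * 1000 / 125.54
h_out = 2029.4 kJ/kg


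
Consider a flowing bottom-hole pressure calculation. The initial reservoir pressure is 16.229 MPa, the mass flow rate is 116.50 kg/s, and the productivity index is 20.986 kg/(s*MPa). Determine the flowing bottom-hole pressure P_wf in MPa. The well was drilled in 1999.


P_wf = P_i - mdot / PI
P_wf = 16.229 - 116.50 / 20.986
P_wf = 10.678 MPa


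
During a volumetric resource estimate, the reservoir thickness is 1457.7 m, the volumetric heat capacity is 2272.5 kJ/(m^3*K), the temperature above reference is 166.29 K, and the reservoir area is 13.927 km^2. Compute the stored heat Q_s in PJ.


Step 1: Vr = A*1e6*hr = 13.927*1e6*1457.7 = 2.030139e+10 m^3
Step 2: Q_s = Vr*rhoc*dT/1e12 = 2.030139e+10*2272.5*166.29/1e12 = 7671.8 PJ
Q_s = 7671.8 PJ


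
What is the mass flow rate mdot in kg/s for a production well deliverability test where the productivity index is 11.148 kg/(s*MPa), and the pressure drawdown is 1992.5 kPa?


mdot = PI * dP / 1000
mdot = 11.148 * 1992.5 / 1000
mdot = 22.212 kg/s


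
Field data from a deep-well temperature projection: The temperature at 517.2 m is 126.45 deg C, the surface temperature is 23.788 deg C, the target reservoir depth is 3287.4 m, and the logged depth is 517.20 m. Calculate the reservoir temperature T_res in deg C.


Step 1: grad = (T_d1 - T_surf)/d1 * 1000 = (126.45 - 23.788)/517.2 * 1000 = 198.4957 deg C/km
Step 2: T_res = T_surf + grad*d2/1000 = 23.788 + 198.4957*3287.4/1000 = 676.32 deg C
T_res = 676.32 deg C


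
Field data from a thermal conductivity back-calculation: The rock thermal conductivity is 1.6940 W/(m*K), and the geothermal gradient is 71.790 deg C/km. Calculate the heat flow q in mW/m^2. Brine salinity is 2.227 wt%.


q = k * grad / 1000
q = 1.6940 * 71.790 / 1000
q = 0.1216123 W/m^2
Convert: 0.1216123 W/m^2 * 1000.0 = 121.61 mW/m^2
q = 121.61 mW/m^2


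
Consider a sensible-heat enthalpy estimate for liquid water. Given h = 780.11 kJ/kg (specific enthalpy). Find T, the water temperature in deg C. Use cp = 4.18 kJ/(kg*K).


T = h / cp
T = 780.11 / 4.18
T = 186.63 deg C


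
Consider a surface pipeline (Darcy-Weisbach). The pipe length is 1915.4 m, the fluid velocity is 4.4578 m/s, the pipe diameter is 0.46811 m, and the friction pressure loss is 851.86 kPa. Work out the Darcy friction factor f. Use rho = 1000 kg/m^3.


f = dP*1000 / ((L/D)*(rho*vel^2/2))
f = 851.86*1000 / ((1915.4/0.46811)*(1000*4.4578^2/2))
f = 0.020953


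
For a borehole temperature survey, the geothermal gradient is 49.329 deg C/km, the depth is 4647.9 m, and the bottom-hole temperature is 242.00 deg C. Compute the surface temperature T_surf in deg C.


T_surf = T_d - grad * d / 1000
T_surf = 242.00 - 49.329 * 4647.9 / 1000
T_surf = 12.724 deg C


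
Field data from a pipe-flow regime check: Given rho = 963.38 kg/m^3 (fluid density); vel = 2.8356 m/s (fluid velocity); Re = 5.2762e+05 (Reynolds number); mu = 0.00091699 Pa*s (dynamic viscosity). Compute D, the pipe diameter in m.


D = Re * mu / (rho * vel)
D = 5.2762e+05 * 0.00091699 / (963.38 * 2.8356)
D = 0.17711 m


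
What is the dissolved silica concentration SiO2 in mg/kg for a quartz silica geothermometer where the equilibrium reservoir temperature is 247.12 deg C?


SiO2 = 10^(5.19 - 1309/(T_eq + 273.15))
SiO2 = 10^(5.19 - 1309/(247.12 + 273.15))
SiO2 = 472.06 mg/kg


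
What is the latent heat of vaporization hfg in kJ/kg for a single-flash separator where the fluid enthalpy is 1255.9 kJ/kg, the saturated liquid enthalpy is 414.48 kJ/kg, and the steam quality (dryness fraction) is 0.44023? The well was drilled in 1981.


hfg = (h - hf) / x
hfg = (1255.9 - 414.48) / 0.44023
hfg = 1911.3 kJ/kg


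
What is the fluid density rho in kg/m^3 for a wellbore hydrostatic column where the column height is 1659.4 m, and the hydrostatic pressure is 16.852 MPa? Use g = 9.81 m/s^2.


rho = P * 1e6 / (g * h)
rho = 16.852 * 1e6 / (9.81 * 1659.4)
rho = 1035.2 kg/m^3


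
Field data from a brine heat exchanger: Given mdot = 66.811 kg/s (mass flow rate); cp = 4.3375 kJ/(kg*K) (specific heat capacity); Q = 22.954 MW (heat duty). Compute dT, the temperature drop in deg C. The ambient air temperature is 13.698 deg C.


dT = Q * 1000 / (mdot * cp)
dT = 22.954 * 1000 / (66.811 * 4.3375)
dT = 79.20834 K
Convert (temperature difference, 1 K = 1 deg C): 79.20834 K = 79.20834 deg C
dT = 79.208 deg C


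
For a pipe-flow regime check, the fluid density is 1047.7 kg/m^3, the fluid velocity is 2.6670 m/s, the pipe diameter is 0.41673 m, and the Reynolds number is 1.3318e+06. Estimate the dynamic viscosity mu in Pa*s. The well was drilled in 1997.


mu = rho * vel * D / Re
mu = 1047.7 * 2.6670 * 0.41673 / 1.3318e+06
mu = 0.00087433 Pa*s
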